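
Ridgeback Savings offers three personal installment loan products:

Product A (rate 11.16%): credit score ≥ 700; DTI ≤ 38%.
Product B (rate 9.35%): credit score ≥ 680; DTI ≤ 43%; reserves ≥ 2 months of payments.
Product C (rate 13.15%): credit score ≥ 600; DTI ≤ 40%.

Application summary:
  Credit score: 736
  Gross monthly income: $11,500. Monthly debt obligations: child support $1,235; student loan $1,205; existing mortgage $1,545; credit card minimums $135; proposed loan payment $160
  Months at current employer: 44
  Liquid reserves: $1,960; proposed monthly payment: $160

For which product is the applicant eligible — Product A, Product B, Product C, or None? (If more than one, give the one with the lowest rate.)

Total debts = (1,235 + 1,205 + 1,545 + 135 + 160) = 4,280; DTI = 4,280/11,500 = 37.2%.
Reserves = 1,960/160 = 12.2 months.
Product A: score 736 ≥ 700; DTI 37.2% ≤ 38% → qualifies.
Product B: score 736 ≥ 680; DTI 37.2% ≤ 43%; reserves 12.2 ≥ 2 mo → qualifies.
Product C: score 736 ≥ 600; DTI 37.2% ≤ 40% → qualifies.
Qualifying: Product A, Product B, Product C. Lowest rate is 9.35% → Product B.

Product B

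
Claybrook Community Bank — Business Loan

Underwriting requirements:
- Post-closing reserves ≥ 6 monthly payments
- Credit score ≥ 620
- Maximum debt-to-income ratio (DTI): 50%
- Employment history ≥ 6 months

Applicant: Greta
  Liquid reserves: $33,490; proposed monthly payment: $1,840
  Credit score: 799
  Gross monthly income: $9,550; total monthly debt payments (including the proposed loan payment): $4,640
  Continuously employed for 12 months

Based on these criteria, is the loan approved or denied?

Liquid reserves cover 33,490/1,840 = 18.2 months — ≥ 6 required
Credit score 799 ≥ 620 (meets)
Debt-to-income = 4,640/9,550 = 48.6% — meets 50% limit
Employment 12 ≥ 6 months
All criteria satisfied.

Approved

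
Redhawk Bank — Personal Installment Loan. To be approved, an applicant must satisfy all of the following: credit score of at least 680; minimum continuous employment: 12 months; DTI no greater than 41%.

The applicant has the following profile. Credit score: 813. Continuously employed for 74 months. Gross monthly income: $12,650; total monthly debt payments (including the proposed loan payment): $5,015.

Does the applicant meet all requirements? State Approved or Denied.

Approved

Credit score 813 ≥ 680 (meets)
Employment 74 ≥ 12 months
DTI = 5,015/12,650 = 39.6% ≤ 41%
All criteria satisfied.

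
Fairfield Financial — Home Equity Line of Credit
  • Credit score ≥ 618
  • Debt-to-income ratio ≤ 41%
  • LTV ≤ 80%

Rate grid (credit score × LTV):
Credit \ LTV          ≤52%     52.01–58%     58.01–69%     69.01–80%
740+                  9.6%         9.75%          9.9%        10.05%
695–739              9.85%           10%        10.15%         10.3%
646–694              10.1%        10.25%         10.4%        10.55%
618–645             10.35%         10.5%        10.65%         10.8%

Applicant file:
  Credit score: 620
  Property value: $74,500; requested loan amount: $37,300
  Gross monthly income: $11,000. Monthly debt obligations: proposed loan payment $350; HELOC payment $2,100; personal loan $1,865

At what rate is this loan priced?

Credit score 620 ≥ 618; Total monthly debts = (350 + 2,100 + 1,865) = 4,315. DTI: 4,315 ÷ 11,000 = 39.2%, within the 41% cap
LTV = 37,300/74,500 = 50.1% ≤ 80%
Credit 620 → row 618–645; LTV 50.1% → column ≤52%. Grid cell → 10.35%.

10.35%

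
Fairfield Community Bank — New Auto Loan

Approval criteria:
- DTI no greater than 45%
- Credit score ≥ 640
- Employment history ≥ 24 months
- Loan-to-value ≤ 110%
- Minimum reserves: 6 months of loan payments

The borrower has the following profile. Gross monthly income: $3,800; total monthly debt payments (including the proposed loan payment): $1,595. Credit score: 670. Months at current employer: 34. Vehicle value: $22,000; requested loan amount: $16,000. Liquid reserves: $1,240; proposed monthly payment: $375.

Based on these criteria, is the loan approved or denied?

Debt-to-income = 1,595/3,800 = 42% — meets 45% limit
Credit score 670 ≥ 640 (meets)
Employment 34 ≥ 24 months
Loan-to-value = 16,000/22,000 = 72.7% — pass (110% max)
Reserves = 1,240/375 = 3.3 months < 6
Fails on reserves.

Denied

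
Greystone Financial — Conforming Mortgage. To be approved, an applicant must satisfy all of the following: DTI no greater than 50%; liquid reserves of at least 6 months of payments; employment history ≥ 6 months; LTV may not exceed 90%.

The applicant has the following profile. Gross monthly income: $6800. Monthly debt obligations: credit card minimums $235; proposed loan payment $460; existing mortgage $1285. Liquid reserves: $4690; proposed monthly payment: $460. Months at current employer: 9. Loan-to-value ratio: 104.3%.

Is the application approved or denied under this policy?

Total monthly debts = (235 + 460 + 1,285) = 1,980. DTI: 1,980 ÷ 6,800 = 29.1%, within the 50% cap
Reserves: 4,690 ÷ 460 = 10.2 months (meets 6-month minimum)
Employment 9 ≥ 6 months
LTV 104.3% — over 90%
Fails on LTV.

Denied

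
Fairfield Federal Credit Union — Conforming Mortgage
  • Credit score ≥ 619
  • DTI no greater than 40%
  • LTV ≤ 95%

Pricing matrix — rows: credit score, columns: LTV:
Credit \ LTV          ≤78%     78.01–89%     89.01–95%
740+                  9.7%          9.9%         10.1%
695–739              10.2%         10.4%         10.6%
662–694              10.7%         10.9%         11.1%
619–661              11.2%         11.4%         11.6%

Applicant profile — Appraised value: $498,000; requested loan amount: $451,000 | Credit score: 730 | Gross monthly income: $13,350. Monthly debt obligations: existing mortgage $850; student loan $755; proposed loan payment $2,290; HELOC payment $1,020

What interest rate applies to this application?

Credit score 730 ≥ 619; Total monthly debts = (850 + 755 + 2,290 + 1,020) = 4,915. DTI = 4,915/13,350 = 36.8% ≤ 40%
LTV: 451,000 ÷ 498,000 = 90.6%, within 95% cap
Score 730 is in the 695–739 band; LTV 90.6% is in the 89.01–95% band → 10.6%.

10.6%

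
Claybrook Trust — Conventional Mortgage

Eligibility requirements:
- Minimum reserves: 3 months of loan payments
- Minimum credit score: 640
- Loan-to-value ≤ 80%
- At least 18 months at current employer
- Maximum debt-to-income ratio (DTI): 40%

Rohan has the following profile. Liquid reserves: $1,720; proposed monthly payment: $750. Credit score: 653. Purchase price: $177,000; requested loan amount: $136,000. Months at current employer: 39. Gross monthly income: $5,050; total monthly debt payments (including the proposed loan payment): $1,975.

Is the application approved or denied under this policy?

Denied

Reserves = 1,720/750 = 2.3 months < 3
Credit score 653 ≥ 640 (meets)
LTV: 136,000 ÷ 177,000 = 76.8%, within 80% cap
Employment 39 ≥ 18 months
DTI: 1,975 ÷ 5,050 = 39.1%, within the 40% cap
Fails on reserves.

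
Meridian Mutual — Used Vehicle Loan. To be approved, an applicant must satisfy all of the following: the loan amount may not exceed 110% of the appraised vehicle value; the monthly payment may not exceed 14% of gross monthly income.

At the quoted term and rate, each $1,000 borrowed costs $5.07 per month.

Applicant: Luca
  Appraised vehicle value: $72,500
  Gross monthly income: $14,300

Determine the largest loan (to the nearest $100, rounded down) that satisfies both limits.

Payment cap: 14% × $14,300 = $2,002/month.
At $5.07 per $1,000, that supports 2,002/5.07 × 1,000 ≈ $394,871 → $394,800.
LTV cap: 110% × $72,500 = $79,750 → $79,700.
Binding constraint: loan-to-value.

$79,700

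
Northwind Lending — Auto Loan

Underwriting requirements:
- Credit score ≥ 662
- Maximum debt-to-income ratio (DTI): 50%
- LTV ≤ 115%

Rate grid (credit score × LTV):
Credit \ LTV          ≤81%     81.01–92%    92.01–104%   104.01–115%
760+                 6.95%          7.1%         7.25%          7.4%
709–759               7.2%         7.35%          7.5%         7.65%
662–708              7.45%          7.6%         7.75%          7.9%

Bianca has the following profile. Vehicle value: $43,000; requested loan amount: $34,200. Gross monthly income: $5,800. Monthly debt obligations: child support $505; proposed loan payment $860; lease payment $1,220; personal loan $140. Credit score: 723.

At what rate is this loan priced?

Credit score 723 ≥ 662; Total monthly debts = (505 + 860 + 1,220 + 140) = 2,725. DTI: 2,725 ÷ 5,800 = 47%, within the 50% cap
LTV = 34,200/43,000 = 79.5% ≤ 115%
Credit 723 → row 709–759; LTV 79.5% → column ≤81%. Grid cell → 7.2%.

7.2%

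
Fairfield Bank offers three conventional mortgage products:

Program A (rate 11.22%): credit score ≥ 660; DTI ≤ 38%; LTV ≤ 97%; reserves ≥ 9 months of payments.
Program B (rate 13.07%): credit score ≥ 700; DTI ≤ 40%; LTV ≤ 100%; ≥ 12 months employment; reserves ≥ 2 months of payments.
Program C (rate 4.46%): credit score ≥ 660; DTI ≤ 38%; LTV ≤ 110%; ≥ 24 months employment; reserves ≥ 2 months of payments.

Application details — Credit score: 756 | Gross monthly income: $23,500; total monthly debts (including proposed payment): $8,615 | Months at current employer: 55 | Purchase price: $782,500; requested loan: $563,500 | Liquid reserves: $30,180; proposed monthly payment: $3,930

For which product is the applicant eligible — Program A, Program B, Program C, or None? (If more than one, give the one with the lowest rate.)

DTI = 8,615/23,500 = 36.7%.
LTV = 563,500/782,500 = 72%.
Reserves = 30,180/3,930 = 7.7 months.
Program A: score 756 ≥ 660; DTI 36.7% ≤ 38%; LTV 72% ≤ 97%; reserves 7.7 < 9 mo → does not qualify.
Program B: score 756 ≥ 700; DTI 36.7% ≤ 40%; LTV 72% ≤ 100%; employment 55 ≥ 12 mo; reserves 7.7 ≥ 2 mo → qualifies.
Program C: score 756 ≥ 660; DTI 36.7% ≤ 38%; LTV 72% ≤ 110%; employment 55 ≥ 24 mo; reserves 7.7 ≥ 2 mo → qualifies.
Qualifying: Program B, Program C. Lowest rate is 4.46% → Program C.

Program C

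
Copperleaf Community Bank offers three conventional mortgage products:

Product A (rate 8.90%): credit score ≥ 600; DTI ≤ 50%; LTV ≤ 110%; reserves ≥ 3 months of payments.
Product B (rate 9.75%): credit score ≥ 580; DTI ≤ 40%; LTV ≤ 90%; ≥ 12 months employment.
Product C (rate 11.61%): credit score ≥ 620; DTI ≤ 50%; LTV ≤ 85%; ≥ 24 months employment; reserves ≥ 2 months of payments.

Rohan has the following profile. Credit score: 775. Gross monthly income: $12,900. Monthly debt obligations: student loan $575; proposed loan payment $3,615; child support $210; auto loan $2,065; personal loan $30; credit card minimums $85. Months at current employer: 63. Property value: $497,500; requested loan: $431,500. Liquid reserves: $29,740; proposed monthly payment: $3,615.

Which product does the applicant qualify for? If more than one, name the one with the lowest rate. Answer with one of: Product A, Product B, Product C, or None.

None

Total debts = (575 + 3,615 + 210 + 2,065 + 30 + 85) = 6,580; DTI = 6,580/12,900 = 51%.
LTV = 431,500/497,500 = 86.7%.
Reserves = 29,740/3,615 = 8.2 months.
Product A: score 775 ≥ 600; DTI 51% > 50%; LTV 86.7% ≤ 110%; reserves 8.2 ≥ 3 mo → does not qualify.
Product B: score 775 ≥ 580; DTI 51% > 40%; LTV 86.7% ≤ 90%; employment 63 ≥ 12 mo → does not qualify.
Product C: score 775 ≥ 620; DTI 51% > 50%; LTV 86.7% > 85%; employment 63 ≥ 24 mo; reserves 8.2 ≥ 2 mo → does not qualify.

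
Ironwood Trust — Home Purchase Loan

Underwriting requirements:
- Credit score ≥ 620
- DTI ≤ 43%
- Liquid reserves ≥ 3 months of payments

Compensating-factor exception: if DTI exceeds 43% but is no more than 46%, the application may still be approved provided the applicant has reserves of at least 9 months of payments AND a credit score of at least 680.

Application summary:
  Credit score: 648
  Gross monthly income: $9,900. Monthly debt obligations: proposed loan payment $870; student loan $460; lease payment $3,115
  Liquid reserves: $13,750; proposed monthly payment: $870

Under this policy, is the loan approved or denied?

Denied

Credit score 648 ≥ 620 (meets base)
Total debts = (870 + 460 + 3,115) = 4,445. DTI: 4,445 ÷ 9,900 = 44.9%, over the 43% base limit.
Reserves: 13,750 ÷ 870 = 15.8 months (meets 3-month minimum)
DTI 44.9% is within the 43%–46% exception band; checking compensating factors.
Override check — reserves: 15.8 mo (ok); score: 648 (below 680).
Compensating-factor requirement not fully met.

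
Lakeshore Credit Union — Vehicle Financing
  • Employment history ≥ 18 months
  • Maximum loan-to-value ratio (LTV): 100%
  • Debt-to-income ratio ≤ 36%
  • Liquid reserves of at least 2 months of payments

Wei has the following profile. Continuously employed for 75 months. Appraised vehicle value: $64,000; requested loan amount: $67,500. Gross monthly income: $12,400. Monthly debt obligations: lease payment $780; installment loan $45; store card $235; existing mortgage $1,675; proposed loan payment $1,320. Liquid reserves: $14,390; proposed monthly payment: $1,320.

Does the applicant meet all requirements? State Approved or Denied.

Employment 75 ≥ 18 months
LTV: 67,500 ÷ 64,000 = 105.5%, exceeds 100% cap
Total monthly debts = (780 + 45 + 235 + 1,675 + 1,320) = 4,055. Debt-to-income = 4,055/12,400 = 32.7% — meets 36% limit
Reserves: 14,390 ÷ 1,320 = 10.9 months (meets 2-month minimum)
Fails on LTV.

Denied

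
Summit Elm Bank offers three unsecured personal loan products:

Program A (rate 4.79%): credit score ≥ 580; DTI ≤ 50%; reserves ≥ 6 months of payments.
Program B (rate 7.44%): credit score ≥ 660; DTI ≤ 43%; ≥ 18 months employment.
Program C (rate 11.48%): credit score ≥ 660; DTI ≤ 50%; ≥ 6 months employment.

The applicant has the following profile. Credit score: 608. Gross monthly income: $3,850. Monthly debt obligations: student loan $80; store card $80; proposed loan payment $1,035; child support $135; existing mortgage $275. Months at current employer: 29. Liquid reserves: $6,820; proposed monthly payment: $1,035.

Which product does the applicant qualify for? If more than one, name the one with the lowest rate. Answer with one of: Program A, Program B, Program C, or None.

Total debts = (80 + 80 + 1,035 + 135 + 275) = 1,605; DTI = 1,605/3,850 = 41.7%.
Reserves = 6,820/1,035 = 6.6 months.
Program A: score 608 ≥ 580; DTI 41.7% ≤ 50%; reserves 6.6 ≥ 6 mo → qualifies.
Program B: score 608 < 660; DTI 41.7% ≤ 43%; employment 29 ≥ 18 mo → does not qualify.
Program C: score 608 < 660; DTI 41.7% ≤ 50%; employment 29 ≥ 6 mo → does not qualify.

Program A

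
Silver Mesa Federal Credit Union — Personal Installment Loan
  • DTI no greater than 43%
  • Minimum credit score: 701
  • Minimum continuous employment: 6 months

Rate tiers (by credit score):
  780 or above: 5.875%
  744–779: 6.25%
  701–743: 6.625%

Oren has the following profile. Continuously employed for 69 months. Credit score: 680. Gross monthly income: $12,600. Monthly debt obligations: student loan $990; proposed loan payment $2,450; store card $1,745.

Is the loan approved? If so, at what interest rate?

Credit score 680 < 701 (below minimum)
Total monthly debts = (990 + 2,450 + 1,745) = 5,185. DTI = 5,185/12,600 = 41.2% ≤ 43%
Employment 69 ≥ 6 months
Not all requirements met → denied.

Denied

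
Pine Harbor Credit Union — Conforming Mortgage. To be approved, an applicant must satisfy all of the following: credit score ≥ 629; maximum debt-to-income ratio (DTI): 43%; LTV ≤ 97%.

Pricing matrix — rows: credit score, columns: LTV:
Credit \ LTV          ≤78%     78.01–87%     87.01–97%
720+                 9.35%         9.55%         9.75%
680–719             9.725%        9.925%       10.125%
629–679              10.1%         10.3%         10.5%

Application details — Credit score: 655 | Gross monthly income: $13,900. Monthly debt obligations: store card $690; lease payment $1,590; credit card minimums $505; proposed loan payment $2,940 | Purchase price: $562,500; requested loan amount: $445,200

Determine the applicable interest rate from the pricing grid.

10.3%

Credit score 655 ≥ 629; Total monthly debts = (690 + 1,590 + 505 + 2,940) = 5,725. Debt-to-income = 5,725/13,900 = 41.2% — meets 43% limit
LTV = 445,200/562,500 = 79.1% ≤ 97%
Score 655 is in the 629–679 band; LTV 79.1% is in the 78.01–87% band → 10.3%.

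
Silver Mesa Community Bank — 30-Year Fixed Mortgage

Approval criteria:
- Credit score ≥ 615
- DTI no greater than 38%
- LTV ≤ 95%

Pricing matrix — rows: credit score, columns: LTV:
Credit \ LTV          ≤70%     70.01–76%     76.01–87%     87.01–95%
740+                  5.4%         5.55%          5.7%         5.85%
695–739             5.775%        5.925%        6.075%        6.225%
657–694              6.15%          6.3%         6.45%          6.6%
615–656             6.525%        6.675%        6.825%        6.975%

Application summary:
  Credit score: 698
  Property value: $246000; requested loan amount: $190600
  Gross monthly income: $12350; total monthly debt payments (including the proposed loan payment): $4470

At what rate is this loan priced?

Credit score 698 ≥ 615; DTI: 4,470 ÷ 12,350 = 36.2%, within the 38% cap
LTV = 190,600/246,000 = 77.5% ≤ 95%
Credit 698 → row 695–739; LTV 77.5% → column 76.01–87%. Grid cell → 6.075%.

6.075%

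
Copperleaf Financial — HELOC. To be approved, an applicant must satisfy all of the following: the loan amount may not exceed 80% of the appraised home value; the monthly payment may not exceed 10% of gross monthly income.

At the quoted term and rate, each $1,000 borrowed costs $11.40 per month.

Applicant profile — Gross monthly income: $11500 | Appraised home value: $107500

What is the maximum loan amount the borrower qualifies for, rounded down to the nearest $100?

Payment cap: 10% × $11,500 = $1,150/month.
At $11.40 per $1,000, that supports 1,150/11.40 × 1,000 ≈ $100,877 → $100,800.
LTV cap: 80% × $107,500 = $86,000 → $86,000.
Binding constraint: loan-to-value.

$86,000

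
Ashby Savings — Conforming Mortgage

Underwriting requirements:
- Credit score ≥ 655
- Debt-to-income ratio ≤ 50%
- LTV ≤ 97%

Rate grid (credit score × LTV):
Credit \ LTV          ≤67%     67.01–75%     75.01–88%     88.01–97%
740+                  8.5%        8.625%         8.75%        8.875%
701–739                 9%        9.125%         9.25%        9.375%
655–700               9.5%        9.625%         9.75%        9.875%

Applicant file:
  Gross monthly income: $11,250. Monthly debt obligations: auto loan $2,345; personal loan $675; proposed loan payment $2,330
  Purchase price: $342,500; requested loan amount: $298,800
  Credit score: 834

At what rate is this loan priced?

Credit score 834 ≥ 655; Total monthly debts = (2,345 + 675 + 2,330) = 5,350. DTI: 5,350 ÷ 11,250 = 47.6%, within the 50% cap
LTV: 298,800 ÷ 342,500 = 87.2%, within 97% cap
Score 834 is in the 740+ band; LTV 87.2% is in the 75.01–88% band → 8.75%.

8.75%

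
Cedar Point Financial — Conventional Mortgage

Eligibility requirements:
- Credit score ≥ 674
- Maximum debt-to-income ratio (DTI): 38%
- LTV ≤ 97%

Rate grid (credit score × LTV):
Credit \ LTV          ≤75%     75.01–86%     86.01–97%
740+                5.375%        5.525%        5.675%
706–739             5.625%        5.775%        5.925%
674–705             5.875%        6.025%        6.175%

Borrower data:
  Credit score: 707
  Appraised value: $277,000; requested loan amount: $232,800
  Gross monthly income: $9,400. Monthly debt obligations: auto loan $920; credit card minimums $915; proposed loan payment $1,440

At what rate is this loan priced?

Credit score 707 ≥ 674; Total monthly debts = (920 + 915 + 1,440) = 3,275. DTI: 3,275 ÷ 9,400 = 34.8%, within the 38% cap
LTV = 232,800/277,000 = 84% ≤ 97%
Row: 707 falls in 706–739. Column: 84% falls in 75.01–86%. Rate = 5.775%.

5.775%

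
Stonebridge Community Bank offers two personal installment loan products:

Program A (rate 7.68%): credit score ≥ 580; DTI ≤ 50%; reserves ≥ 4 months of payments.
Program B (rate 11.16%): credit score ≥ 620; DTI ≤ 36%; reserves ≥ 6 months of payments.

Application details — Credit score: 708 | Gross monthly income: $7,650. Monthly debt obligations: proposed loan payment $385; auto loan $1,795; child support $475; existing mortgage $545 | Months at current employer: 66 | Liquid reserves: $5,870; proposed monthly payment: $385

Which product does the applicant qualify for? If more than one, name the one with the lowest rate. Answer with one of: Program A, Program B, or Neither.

Program A

Total debts = (385 + 1,795 + 475 + 545) = 3,200; DTI = 3,200/7,650 = 41.8%.
Reserves = 5,870/385 = 15.2 months.
Program A: score 708 ≥ 580; DTI 41.8% ≤ 50%; reserves 15.2 ≥ 4 mo → qualifies.
Program B: score 708 ≥ 620; DTI 41.8% > 36%; reserves 15.2 ≥ 6 mo → does not qualify.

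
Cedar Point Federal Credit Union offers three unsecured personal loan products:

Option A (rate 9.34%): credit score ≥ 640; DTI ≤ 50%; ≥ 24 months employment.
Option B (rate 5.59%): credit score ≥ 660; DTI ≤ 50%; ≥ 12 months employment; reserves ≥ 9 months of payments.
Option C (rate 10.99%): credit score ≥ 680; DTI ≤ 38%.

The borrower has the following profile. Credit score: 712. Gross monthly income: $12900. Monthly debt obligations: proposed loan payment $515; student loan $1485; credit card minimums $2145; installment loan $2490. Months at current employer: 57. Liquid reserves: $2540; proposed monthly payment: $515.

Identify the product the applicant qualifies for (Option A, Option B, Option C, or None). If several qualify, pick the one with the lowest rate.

Total debts = (515 + 1,485 + 2,145 + 2,490) = 6,635; DTI = 6,635/12,900 = 51.4%.
Reserves = 2,540/515 = 4.9 months.
Option A: score 712 ≥ 640; DTI 51.4% > 50%; employment 57 ≥ 24 mo → does not qualify.
Option B: score 712 ≥ 660; DTI 51.4% > 50%; employment 57 ≥ 12 mo; reserves 4.9 < 9 mo → does not qualify.
Option C: score 712 ≥ 680; DTI 51.4% > 38% → does not qualify.

None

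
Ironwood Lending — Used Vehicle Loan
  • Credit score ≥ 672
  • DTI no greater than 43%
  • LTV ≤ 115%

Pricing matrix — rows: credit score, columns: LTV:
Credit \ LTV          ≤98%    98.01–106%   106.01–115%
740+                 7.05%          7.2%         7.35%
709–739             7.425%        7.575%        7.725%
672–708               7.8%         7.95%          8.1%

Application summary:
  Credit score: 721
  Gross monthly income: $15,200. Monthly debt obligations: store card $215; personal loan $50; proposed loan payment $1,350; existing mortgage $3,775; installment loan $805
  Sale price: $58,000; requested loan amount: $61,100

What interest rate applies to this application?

7.575%

Credit score 721 ≥ 672; Total monthly debts = (215 + 50 + 1,350 + 3,775 + 805) = 6,195. DTI = 6,195/15,200 = 40.8% ≤ 43%
LTV = 61,100/58,000 = 105.3% ≤ 115%
Score 721 is in the 709–739 band; LTV 105.3% is in the 98.01–106% band → 7.575%.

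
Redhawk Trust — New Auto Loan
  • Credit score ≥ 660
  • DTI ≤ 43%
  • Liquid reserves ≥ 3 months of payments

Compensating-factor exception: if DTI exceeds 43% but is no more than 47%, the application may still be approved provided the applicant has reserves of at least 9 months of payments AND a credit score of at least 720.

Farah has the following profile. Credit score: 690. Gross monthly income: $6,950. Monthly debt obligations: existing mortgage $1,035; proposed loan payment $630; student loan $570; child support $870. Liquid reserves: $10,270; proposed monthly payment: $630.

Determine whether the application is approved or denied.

Credit score 690 ≥ 660 (meets base)
Total debts = (1,035 + 630 + 570 + 870) = 3,105. DTI: 3,105 ÷ 6,950 = 44.7%, over the 43% base limit.
Liquid reserves cover 10,270/630 = 16.3 months — ≥ 3 required
DTI 44.7% is within the 43%–47% exception band; checking compensating factors.
Override check — reserves: 16.3 mo (ok); score: 690 (below 720).
Compensating-factor requirement not fully met.

Denied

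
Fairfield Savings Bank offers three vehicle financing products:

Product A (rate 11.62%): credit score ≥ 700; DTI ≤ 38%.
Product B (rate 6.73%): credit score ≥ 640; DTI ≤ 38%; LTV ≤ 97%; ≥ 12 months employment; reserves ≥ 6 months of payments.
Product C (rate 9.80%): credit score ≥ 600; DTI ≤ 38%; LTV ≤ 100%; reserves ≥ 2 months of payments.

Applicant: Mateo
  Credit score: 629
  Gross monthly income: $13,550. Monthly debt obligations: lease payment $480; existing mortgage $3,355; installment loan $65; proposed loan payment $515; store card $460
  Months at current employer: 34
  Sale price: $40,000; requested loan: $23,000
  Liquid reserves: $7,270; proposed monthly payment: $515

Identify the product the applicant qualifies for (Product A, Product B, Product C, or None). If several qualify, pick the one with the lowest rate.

Total debts = (480 + 3,355 + 65 + 515 + 460) = 4,875; DTI = 4,875/13,550 = 36%.
LTV = 23,000/40,000 = 57.5%.
Reserves = 7,270/515 = 14.1 months.
Product A: score 629 < 700; DTI 36% ≤ 38% → does not qualify.
Product B: score 629 < 640; DTI 36% ≤ 38%; LTV 57.5% ≤ 97%; employment 34 ≥ 12 mo; reserves 14.1 ≥ 6 mo → does not qualify.
Product C: score 629 ≥ 600; DTI 36% ≤ 38%; LTV 57.5% ≤ 100%; reserves 14.1 ≥ 2 mo → qualifies.

Product C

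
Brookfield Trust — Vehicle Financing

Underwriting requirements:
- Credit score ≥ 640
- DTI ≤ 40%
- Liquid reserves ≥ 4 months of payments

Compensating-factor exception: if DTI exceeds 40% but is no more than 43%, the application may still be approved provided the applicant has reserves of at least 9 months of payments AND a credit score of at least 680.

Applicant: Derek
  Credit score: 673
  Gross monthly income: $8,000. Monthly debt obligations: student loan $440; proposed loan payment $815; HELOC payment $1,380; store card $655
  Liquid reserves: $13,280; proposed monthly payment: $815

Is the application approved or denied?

Denied

Credit score 673 ≥ 640 (meets base)
Total debts = (440 + 815 + 1,380 + 655) = 3,290. DTI = 3,290/8,000 = 41.1% > 40% — standard DTI limit exceeded.
Reserves: 13,280 ÷ 815 = 16.3 months (meets 4-month minimum)
DTI 41.1% is within the 40%–43% exception band; checking compensating factors.
Reserves 16.3 ≥ 9 months; credit score 673 < 680.
Compensating-factor requirement not fully met.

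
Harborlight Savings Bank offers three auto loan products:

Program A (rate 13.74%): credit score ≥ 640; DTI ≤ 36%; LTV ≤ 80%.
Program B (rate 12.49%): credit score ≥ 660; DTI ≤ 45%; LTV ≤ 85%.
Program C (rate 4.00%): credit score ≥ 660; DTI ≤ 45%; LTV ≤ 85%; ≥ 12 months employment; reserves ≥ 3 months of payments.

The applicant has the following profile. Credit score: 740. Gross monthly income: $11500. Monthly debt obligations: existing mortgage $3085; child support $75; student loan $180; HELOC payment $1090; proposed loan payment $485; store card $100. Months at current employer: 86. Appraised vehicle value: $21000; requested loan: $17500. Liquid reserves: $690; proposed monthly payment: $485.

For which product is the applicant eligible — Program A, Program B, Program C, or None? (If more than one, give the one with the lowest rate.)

Total debts = (3,085 + 75 + 180 + 1,090 + 485 + 100) = 5,015; DTI = 5,015/11,500 = 43.6%.
LTV = 17,500/21,000 = 83.3%.
Reserves = 690/485 = 1.4 months.
Program A: score 740 ≥ 640; DTI 43.6% > 36%; LTV 83.3% > 80% → does not qualify.
Program B: score 740 ≥ 660; DTI 43.6% ≤ 45%; LTV 83.3% ≤ 85% → qualifies.
Program C: score 740 ≥ 660; DTI 43.6% ≤ 45%; LTV 83.3% ≤ 85%; employment 86 ≥ 12 mo; reserves 1.4 < 3 mo → does not qualify.

Program B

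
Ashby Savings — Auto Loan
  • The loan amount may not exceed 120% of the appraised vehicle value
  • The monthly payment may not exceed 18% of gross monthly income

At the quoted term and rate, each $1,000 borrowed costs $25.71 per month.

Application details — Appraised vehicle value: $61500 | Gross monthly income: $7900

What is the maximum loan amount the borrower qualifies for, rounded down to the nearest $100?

Payment cap: 18% × $7,900 = $1,422/month.
At $25.71 per $1,000, that supports 1,422/25.71 × 1,000 ≈ $55,309 → $55,300.
LTV cap: 120% × $61,500 = $73,800 → $73,800.
Binding constraint: payment-to-income.

$55,300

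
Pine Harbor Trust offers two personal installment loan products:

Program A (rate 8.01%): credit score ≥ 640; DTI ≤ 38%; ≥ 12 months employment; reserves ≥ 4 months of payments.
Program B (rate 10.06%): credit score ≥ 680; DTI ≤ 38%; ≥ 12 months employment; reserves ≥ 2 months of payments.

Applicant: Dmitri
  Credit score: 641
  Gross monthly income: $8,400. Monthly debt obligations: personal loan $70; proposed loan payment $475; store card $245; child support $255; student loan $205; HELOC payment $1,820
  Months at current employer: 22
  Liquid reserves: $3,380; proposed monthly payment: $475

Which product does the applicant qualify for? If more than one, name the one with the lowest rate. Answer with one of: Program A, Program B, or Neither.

Program A

Total debts = (70 + 475 + 245 + 255 + 205 + 1,820) = 3,070; DTI = 3,070/8,400 = 36.5%.
Reserves = 3,380/475 = 7.1 months.
Program A: score 641 ≥ 640; DTI 36.5% ≤ 38%; employment 22 ≥ 12 mo; reserves 7.1 ≥ 4 mo → qualifies.
Program B: score 641 < 680; DTI 36.5% ≤ 38%; employment 22 ≥ 12 mo; reserves 7.1 ≥ 2 mo → does not qualify.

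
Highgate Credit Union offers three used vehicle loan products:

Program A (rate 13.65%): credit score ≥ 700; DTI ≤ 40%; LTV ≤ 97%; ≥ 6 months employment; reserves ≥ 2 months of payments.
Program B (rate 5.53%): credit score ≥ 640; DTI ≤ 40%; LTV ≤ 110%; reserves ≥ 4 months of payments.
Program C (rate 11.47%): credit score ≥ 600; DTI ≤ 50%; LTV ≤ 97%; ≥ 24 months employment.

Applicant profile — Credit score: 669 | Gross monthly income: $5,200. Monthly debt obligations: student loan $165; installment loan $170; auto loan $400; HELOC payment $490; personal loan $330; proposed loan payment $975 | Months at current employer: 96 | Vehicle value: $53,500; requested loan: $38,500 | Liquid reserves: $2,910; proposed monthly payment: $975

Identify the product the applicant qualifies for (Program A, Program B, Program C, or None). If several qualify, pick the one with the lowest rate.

Program C

Total debts = (165 + 170 + 400 + 490 + 330 + 975) = 2,530; DTI = 2,530/5,200 = 48.7%.
LTV = 38,500/53,500 = 72%.
Reserves = 2,910/975 = 3.0 months.
Program A: score 669 < 700; DTI 48.7% > 40%; LTV 72% ≤ 97%; employment 96 ≥ 6 mo; reserves 3.0 ≥ 2 mo → does not qualify.
Program B: score 669 ≥ 640; DTI 48.7% > 40%; LTV 72% ≤ 110%; reserves 3.0 < 4 mo → does not qualify.
Program C: score 669 ≥ 600; DTI 48.7% ≤ 50%; LTV 72% ≤ 97%; employment 96 ≥ 24 mo → qualifies.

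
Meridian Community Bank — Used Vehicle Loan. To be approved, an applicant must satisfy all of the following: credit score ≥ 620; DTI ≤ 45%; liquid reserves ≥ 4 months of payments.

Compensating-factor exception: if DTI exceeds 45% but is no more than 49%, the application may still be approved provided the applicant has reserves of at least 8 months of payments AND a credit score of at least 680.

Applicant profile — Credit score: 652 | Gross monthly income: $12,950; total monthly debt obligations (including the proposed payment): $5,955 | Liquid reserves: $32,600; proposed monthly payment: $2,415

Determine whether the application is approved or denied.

Credit score 652 ≥ 620 (meets base)
DTI = 5,955/12,950 = 46% > 45% — standard DTI limit exceeded.
Reserves: 32,600 ÷ 2,415 = 13.5 months (meets 4-month minimum)
DTI 46% is within the 45%–49% exception band; checking compensating factors.
Override check — reserves: 13.5 mo (ok); score: 652 (below 680).
Override conditions not both satisfied; exception does not apply.

Denied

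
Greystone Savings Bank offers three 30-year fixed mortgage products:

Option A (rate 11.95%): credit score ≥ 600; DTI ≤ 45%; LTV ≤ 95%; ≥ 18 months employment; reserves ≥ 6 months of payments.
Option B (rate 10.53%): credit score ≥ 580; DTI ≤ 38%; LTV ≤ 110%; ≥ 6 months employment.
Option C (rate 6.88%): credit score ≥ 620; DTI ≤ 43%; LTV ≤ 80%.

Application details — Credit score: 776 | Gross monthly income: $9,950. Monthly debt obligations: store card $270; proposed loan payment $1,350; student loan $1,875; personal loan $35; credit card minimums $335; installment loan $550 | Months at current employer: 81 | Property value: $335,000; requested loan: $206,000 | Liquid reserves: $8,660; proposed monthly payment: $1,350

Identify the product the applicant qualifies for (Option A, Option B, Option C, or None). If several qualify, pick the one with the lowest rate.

Total debts = (270 + 1,350 + 1,875 + 35 + 335 + 550) = 4,415; DTI = 4,415/9,950 = 44.4%.
LTV = 206,000/335,000 = 61.5%.
Reserves = 8,660/1,350 = 6.4 months.
Option A: score 776 ≥ 600; DTI 44.4% ≤ 45%; LTV 61.5% ≤ 95%; employment 81 ≥ 18 mo; reserves 6.4 ≥ 6 mo → qualifies.
Option B: score 776 ≥ 580; DTI 44.4% > 38%; LTV 61.5% ≤ 110%; employment 81 ≥ 6 mo → does not qualify.
Option C: score 776 ≥ 620; DTI 44.4% > 43%; LTV 61.5% ≤ 80% → does not qualify.

Option A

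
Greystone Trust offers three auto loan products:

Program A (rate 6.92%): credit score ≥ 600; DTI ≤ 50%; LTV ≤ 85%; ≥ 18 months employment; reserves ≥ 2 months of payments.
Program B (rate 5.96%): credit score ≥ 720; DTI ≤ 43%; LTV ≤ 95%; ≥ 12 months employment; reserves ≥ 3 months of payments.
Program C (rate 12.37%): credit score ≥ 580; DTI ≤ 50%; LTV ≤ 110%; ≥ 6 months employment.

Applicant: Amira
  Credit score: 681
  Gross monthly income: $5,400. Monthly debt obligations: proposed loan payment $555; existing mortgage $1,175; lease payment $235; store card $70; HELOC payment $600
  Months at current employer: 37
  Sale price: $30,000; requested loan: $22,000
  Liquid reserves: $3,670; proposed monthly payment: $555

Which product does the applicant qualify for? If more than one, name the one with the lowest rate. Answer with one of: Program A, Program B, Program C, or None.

Program A

Total debts = (555 + 1,175 + 235 + 70 + 600) = 2,635; DTI = 2,635/5,400 = 48.8%.
LTV = 22,000/30,000 = 73.3%.
Reserves = 3,670/555 = 6.6 months.
Program A: score 681 ≥ 600; DTI 48.8% ≤ 50%; LTV 73.3% ≤ 85%; employment 37 ≥ 18 mo; reserves 6.6 ≥ 2 mo → qualifies.
Program B: score 681 < 720; DTI 48.8% > 43%; LTV 73.3% ≤ 95%; employment 37 ≥ 12 mo; reserves 6.6 ≥ 3 mo → does not qualify.
Program C: score 681 ≥ 580; DTI 48.8% ≤ 50%; LTV 73.3% ≤ 110%; employment 37 ≥ 6 mo → qualifies.
Qualifying: Program A, Program C. Lowest rate is 6.92% → Program A.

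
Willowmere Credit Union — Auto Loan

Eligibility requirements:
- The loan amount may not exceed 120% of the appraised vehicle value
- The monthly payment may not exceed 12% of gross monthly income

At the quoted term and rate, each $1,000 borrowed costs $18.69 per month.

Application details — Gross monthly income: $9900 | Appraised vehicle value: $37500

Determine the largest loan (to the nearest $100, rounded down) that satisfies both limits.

Payment cap: 12% × $9,900 = $1,188/month.
At $18.69 per $1,000, that supports 1,188/18.69 × 1,000 ≈ $63,563 → $63,500.
LTV cap: 120% × $37,500 = $45,000 → $45,000.
Binding constraint: loan-to-value.

$45,000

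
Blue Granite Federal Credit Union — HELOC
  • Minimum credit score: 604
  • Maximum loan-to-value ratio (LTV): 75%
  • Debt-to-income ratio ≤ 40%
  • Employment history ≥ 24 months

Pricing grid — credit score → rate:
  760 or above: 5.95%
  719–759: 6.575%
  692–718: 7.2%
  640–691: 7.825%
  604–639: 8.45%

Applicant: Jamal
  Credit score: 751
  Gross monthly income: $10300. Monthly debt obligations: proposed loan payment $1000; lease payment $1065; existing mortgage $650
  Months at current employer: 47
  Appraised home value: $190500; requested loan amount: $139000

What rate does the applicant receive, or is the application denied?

Approved at 6.575%

Credit score 751 ≥ 604 (meets minimum)
LTV: 139,000 ÷ 190,500 = 73%, within 75% cap
Employment 47 ≥ 24 months
Total monthly debts = (1,000 + 1,065 + 650) = 2,715. DTI = 2,715/10,300 = 26.4% ≤ 40%
All requirements met. Score 751 falls in the 719–759 tier → 6.575%.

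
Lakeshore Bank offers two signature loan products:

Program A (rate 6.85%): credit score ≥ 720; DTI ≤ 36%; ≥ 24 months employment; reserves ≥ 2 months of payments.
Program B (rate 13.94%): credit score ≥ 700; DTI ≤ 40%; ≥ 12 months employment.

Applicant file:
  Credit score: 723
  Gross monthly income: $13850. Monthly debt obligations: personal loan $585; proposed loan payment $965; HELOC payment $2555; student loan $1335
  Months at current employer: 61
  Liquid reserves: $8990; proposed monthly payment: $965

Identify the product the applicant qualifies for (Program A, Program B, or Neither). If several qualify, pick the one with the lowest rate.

Total debts = (585 + 965 + 2,555 + 1,335) = 5,440; DTI = 5,440/13,850 = 39.3%.
Reserves = 8,990/965 = 9.3 months.
Program A: score 723 ≥ 720; DTI 39.3% > 36%; employment 61 ≥ 24 mo; reserves 9.3 ≥ 2 mo → does not qualify.
Program B: score 723 ≥ 700; DTI 39.3% ≤ 40%; employment 61 ≥ 12 mo → qualifies.

Program B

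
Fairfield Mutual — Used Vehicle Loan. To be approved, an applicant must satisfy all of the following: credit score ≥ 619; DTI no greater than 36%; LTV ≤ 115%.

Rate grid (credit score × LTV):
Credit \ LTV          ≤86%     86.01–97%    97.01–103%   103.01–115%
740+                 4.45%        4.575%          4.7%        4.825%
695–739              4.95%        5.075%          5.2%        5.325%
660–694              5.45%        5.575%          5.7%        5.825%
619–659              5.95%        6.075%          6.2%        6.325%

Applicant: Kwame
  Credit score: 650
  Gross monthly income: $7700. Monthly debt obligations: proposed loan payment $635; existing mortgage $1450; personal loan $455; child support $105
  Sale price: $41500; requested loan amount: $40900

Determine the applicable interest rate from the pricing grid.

6.2%

Credit score 650 ≥ 619; Total monthly debts = (635 + 1,450 + 455 + 105) = 2,645. DTI = 2,645/7,700 = 34.4% ≤ 36%
Loan-to-value = 40,900/41,500 = 98.6% — pass (115% max)
Score 650 is in the 619–659 band; LTV 98.6% is in the 97.01–103% band → 6.2%.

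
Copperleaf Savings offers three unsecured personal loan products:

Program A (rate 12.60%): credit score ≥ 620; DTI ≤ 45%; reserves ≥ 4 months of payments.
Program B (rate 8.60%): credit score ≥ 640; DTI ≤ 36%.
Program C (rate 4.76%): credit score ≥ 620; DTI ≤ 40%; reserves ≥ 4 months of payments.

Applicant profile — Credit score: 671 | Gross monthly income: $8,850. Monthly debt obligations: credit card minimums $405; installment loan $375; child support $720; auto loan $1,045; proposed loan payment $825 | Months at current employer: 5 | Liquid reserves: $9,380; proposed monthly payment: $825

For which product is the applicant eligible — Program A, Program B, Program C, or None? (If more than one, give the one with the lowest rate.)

Program C

Total debts = (405 + 375 + 720 + 1,045 + 825) = 3,370; DTI = 3,370/8,850 = 38.1%.
Reserves = 9,380/825 = 11.4 months.
Program A: score 671 ≥ 620; DTI 38.1% ≤ 45%; reserves 11.4 ≥ 4 mo → qualifies.
Program B: score 671 ≥ 640; DTI 38.1% > 36% → does not qualify.
Program C: score 671 ≥ 620; DTI 38.1% ≤ 40%; reserves 11.4 ≥ 4 mo → qualifies.
Qualifying: Program A, Program C. Lowest rate is 4.76% → Program C.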